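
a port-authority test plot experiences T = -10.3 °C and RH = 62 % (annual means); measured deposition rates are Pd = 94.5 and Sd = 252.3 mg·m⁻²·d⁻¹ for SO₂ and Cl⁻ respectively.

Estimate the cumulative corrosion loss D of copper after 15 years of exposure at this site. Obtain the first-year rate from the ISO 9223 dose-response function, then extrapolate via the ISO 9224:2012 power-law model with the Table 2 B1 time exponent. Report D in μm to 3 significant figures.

copper: T≤10 °C ⇒ hinge +0.126·(-10.3−10) = -2.5578
  Pd branch = 0.0053·Pd^0.26·e^(0.059·RH+f) = 0.05196 μm/a
  Sd branch = 0.01025·Sd^0.27·e^(0.036·RH+0.049·T) = 0.2567 μm/a
  sum: 0.05196 + 0.2567 → r_corr = 0.3086 μm/a
ISO 9224: D(t) = r_corr · t^b with b = 0.667 (copper, B1)
  D(15) = 0.3086 × 15^0.667 = 0.3086 × 6.088 = 1.879 μm

D(15) = 1.88 μm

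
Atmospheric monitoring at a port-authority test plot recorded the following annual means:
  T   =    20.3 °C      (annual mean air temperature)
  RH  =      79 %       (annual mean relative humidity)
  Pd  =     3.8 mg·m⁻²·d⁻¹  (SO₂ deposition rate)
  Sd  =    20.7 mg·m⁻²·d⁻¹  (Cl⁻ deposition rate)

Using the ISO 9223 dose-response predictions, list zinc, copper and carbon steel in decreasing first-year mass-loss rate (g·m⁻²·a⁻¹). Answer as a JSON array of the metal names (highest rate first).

["carbon steel", "copper", "zinc"]

zinc: f(T) = -0.071·(T−10) [T>10 °C] = -0.7313
  Pd branch = 0.0129·Pd^0.44·e^(0.046·RH+f) = 0.423 μm/a
  Sd branch = 0.0175·Sd^0.57·e^(0.008·RH+0.085·T) = 1.04 μm/a
  r_corr = 0.423 + 1.04 = 1.463 μm/a
  mass loss = 1.463 μm/a × 7.14 g/cm³ = 10.44 g·m⁻²·a⁻¹
copper: f(T) = -0.080·(T−10) [T>10 °C] = -0.8240
  Pd branch = 0.0053·Pd^0.26·e^(0.059·RH+f) = 0.3479 μm/a
  Cl⁻ term: 0.01025·20.7^0.27·exp(0.036·79+0.049·20.3) = 1.079
  sum: 0.3479 + 1.079 → r_corr = 1.427 μm/a
  mass loss = 1.427 μm/a × 8.96 g/cm³ = 12.79 g·m⁻²·a⁻¹
carbon steel: T>10 °C ⇒ hinge -0.054·(20.3−10) = -0.5562
  Pd branch = 1.77·Pd^0.52·e^(0.02·RH+f) = 9.865 μm/a
  Cl⁻ term: 0.102·20.7^0.62·exp(0.033·79+0.04·20.3) = 20.39
  r_corr = 9.865 + 20.39 = 30.25 μm/a
  mass loss = 30.25 μm/a × 7.85 g/cm³ = 237.5 g·m⁻²·a⁻¹
Ordering by g·m⁻²·a⁻¹: carbon steel (237) > copper (12.8) > zinc (10.4)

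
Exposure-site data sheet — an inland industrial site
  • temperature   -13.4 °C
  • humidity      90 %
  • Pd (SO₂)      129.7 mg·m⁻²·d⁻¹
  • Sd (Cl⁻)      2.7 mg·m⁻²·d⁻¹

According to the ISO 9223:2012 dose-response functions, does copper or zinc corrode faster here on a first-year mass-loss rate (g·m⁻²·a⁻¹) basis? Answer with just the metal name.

copper: f(T) = +0.126·(T−10) [T≤10 °C] = -2.9484
  Pd branch = 0.0053·Pd^0.26·e^(0.059·RH+f) = 0.1992 μm/a
  Sd branch = 0.01025·Sd^0.27·e^(0.036·RH+0.049·T) = 0.1775 μm/a
  r_corr = 0.1992 + 0.1775 = 0.3767 μm/a
  mass loss = 0.3767 μm/a × 8.96 g/cm³ = 3.375 g·m⁻²·a⁻¹
zinc: T≤10 °C ⇒ hinge +0.038·(-13.4−10) = -0.8892
  SO₂ term: 0.0129·129.7^0.44·exp(0.046·90-0.8892) = 2.832
  Cl⁻ term: 0.0175·2.7^0.57·exp(0.008·90+0.085·-13.4) = 0.02027
  sum: 2.832 + 0.02027 → r_corr = 2.852 μm/a
  mass loss = 2.852 μm/a × 7.14 g/cm³ = 20.36 g·m⁻²·a⁻¹
Ordering by g·m⁻²·a⁻¹: zinc (20.4) > copper (3.37)

zinc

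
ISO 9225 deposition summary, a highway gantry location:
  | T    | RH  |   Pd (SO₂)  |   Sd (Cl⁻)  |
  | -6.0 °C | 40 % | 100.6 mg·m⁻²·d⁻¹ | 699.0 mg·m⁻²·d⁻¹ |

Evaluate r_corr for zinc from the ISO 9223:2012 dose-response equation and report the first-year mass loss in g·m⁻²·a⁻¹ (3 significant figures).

zinc: T≤10 °C ⇒ hinge +0.038·(-6.0−10) = -0.6080
  Pd branch = 0.0129·Pd^0.44·e^(0.046·RH+f) = 0.3363 μm/a
  Cl⁻ term: 0.0175·699.0^0.57·exp(0.008·40+0.085·-6.0) = 0.6052
  r_corr = 0.3363 + 0.6052 = 0.9415 μm/a
Convert to mass loss: 0.9415 μm/a × 7.14 g/cm³ = 6.722 g·m⁻²·a⁻¹

r_corr = 6.72 g·m⁻²·a⁻¹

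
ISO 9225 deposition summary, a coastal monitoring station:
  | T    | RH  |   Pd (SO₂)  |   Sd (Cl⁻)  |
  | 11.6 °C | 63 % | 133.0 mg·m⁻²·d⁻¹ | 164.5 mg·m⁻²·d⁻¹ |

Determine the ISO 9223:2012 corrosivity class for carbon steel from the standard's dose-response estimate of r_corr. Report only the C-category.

carbon steel: f(T) = -0.054·(T−10) [T>10 °C] = -0.0864
  sulphur-dioxide contribution → 72.79 μm/a
  chloride contribution → 30.69 μm/a
  ⇒ r_corr(carbon steel) = 103.5 μm/a
ISO 9223 Table 2 (carbon steel): 80 < 103 ≤ 200 μm/a ⇒ C5

C5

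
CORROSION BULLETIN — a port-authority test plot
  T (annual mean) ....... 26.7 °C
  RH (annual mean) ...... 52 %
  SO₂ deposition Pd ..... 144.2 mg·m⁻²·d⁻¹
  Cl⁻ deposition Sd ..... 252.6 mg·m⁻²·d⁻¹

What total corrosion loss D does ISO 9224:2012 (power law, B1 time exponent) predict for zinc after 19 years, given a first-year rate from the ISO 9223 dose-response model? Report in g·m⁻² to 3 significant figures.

D(19) = 500 g·m⁻²

zinc: f(T) = -0.071·(T−10) [T>10 °C] = -1.1857
  Pd branch = 0.0129·Pd^0.44·e^(0.046·RH+f) = 0.3841 μm/a
  Cl⁻ term: 0.0175·252.6^0.57·exp(0.008·52+0.085·26.7) = 6.008
  r_corr = 0.3841 + 6.008 = 6.392 μm/a
Long-term exponent b (ISO 9224 Table 2, B1) = 0.813
  D(19) = 6.392 × 19^0.813 = 6.392 × 10.96 = 70.03 μm
  Mass loss = 70.03 μm × 7.14 g/cm³ = 500 g·m⁻²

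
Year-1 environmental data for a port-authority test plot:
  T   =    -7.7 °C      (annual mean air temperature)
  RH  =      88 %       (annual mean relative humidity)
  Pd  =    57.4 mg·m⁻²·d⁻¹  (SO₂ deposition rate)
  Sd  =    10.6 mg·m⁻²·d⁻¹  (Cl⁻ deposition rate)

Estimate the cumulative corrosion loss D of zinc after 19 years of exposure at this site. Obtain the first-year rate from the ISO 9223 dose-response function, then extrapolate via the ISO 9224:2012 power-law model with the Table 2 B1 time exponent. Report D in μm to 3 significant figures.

zinc: f(T) = +0.038·(T−10) [T≤10 °C] = -0.6726
  SO₂ term: 0.0129·57.4^0.44·exp(0.046·88-0.6726) = 2.241
  Cl⁻ term: 0.0175·10.6^0.57·exp(0.008·88+0.085·-7.7) = 0.07063
  r_corr = 2.241 + 0.07063 = 2.312 μm/a
ISO 9224: D(t) = r_corr · t^b with b = 0.813 (zinc, B1)
  D(19) = 2.312 × 19^0.813 = 2.312 × 10.96 = 25.32 μm

D(19) = 25.3 μm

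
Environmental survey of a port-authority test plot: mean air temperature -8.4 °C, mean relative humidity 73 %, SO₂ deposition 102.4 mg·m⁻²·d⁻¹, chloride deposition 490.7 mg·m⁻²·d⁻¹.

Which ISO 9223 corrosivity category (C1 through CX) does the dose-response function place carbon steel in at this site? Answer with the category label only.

C3

carbon steel: f(T) = +0.150·(T−10) [T≤10 °C] = -2.7600
  Pd branch = 1.77·Pd^0.52·e^(0.02·RH+f) = 5.355 μm/a
  Sd branch = 0.102·Sd^0.62·e^(0.033·RH+0.04·T) = 37.77 μm/a
  sum: 5.355 + 37.77 → r_corr = 43.13 μm/a
Category bounds: 25…50 μm/a bracket r_corr ⇒ C3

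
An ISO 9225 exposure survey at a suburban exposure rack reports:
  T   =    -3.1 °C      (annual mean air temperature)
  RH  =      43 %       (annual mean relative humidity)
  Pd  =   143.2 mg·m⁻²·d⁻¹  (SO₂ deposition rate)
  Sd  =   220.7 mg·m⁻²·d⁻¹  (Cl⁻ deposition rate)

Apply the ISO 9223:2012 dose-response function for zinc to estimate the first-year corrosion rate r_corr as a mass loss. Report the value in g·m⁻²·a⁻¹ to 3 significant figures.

zinc: temperature factor f = +0.038·(-13.1) = -0.4978
  sulphur-dioxide contribution → 0.5036 μm/a
  chloride contribution → 0.4111 μm/a
  total first-year rate 0.9147 μm/a
Convert to mass loss: 0.9147 μm/a × 7.14 g/cm³ = 6.531 g·m⁻²·a⁻¹

r_corr = 6.53 g·m⁻²·a⁻¹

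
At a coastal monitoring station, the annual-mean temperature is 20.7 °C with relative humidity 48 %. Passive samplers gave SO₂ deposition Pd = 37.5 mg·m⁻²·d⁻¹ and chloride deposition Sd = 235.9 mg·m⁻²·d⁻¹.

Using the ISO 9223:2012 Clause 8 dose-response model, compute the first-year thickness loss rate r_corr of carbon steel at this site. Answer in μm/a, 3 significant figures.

r_corr = 50.7 μm/a

carbon steel: T>10 °C ⇒ hinge -0.054·(20.7−10) = -0.5778
  SO₂ term: 1.77·37.5^0.52·exp(0.02·48-0.5778) = 17.08
  Sd branch = 0.102·Sd^0.62·e^(0.033·RH+0.04·T) = 33.67 μm/a
  sum: 17.08 + 33.67 → r_corr = 50.75 μm/a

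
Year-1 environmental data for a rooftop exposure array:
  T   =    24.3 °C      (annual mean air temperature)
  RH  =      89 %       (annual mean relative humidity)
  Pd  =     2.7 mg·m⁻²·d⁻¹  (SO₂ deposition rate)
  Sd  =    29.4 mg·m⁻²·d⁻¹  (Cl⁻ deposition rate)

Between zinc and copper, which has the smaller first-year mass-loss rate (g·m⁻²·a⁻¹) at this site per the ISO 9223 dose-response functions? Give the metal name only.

zinc: f(T) = -0.071·(T−10) [T>10 °C] = -1.0153
  sulphur-dioxide contribution → 0.434 μm/a
  chloride contribution → 1.933 μm/a
  total first-year rate 2.367 μm/a
  mass loss = 2.367 μm/a × 7.14 g/cm³ = 16.9 g·m⁻²·a⁻¹
copper: temperature factor f = -0.080·(14.3) = -1.1440
  sulphur-dioxide contribution → 0.4169 μm/a
  chloride contribution → 2.069 μm/a
  total first-year rate 2.486 μm/a
  mass loss = 2.486 μm/a × 8.96 g/cm³ = 22.27 g·m⁻²·a⁻¹
Ordering by g·m⁻²·a⁻¹: copper (22.3) > zinc (16.9)

zinc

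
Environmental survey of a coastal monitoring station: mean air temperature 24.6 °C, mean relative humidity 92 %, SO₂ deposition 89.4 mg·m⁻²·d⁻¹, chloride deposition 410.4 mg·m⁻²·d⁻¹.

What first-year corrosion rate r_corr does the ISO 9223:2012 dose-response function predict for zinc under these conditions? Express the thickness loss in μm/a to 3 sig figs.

zinc: temperature factor f = -0.071·(14.6) = -1.0366
  SO₂ term: 0.0129·89.4^0.44·exp(0.046·92-1.0366) = 2.275
  Cl⁻ term: 0.0175·410.4^0.57·exp(0.008·92+0.085·24.6) = 9.127
  sum: 2.275 + 9.127 → r_corr = 11.4 μm/a

r_corr = 11.4 μm/a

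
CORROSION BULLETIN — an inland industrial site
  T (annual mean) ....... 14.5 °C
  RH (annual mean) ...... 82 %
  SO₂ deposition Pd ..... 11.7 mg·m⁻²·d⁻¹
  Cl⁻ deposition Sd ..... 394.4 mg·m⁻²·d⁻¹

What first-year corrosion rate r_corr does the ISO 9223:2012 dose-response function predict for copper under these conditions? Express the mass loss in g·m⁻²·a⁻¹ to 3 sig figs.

copper: T>10 °C ⇒ hinge -0.080·(14.5−10) = -0.3600
  sulphur-dioxide contribution → 0.8847 μm/a
  chloride contribution → 2.006 μm/a
  ⇒ r_corr(copper) = 2.89 μm/a
Convert to mass loss: 2.89 μm/a × 8.96 g/cm³ = 25.9 g·m⁻²·a⁻¹

r_corr = 25.9 g·m⁻²·a⁻¹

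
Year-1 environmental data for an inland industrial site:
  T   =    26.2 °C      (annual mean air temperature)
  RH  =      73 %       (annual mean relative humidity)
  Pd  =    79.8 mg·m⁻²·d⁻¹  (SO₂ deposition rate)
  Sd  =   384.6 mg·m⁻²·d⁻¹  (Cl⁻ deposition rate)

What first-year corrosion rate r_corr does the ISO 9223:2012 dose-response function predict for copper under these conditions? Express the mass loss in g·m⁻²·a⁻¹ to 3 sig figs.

r_corr = 25.9 g·m⁻²·a⁻¹

copper: T>10 °C ⇒ hinge -0.080·(26.2−10) = -1.2960
  sulphur-dioxide contribution → 0.3361 μm/a
  chloride contribution → 2.556 μm/a
  total first-year rate 2.892 μm/a
Convert to mass loss: 2.892 μm/a × 8.96 g/cm³ = 25.91 g·m⁻²·a⁻¹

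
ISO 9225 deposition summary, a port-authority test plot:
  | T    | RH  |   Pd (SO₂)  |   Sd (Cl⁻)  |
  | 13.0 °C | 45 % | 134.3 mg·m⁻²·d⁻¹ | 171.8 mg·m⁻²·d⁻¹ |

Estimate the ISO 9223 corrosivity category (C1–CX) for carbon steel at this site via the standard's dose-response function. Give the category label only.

C4

carbon steel: temperature factor f = -0.054·(3.0) = -0.1620
  Pd branch = 1.77·Pd^0.52·e^(0.02·RH+f) = 47.32 μm/a
  Cl⁻ term: 0.102·171.8^0.62·exp(0.033·45+0.04·13.0) = 18.41
  sum: 47.32 + 18.41 → r_corr = 65.73 μm/a
65.7 μm/a falls in (50, 80] for carbon steel → category C4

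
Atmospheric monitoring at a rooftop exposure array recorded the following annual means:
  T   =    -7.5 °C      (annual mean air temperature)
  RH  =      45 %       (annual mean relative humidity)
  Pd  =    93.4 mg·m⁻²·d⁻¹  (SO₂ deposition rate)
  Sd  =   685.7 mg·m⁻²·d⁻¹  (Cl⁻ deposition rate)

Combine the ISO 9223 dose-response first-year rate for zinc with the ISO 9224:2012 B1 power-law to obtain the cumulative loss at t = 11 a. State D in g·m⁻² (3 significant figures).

zinc: f(T) = +0.038·(T−10) [T≤10 °C] = -0.6650
  Pd branch = 0.0129·Pd^0.44·e^(0.046·RH+f) = 0.387 μm/a
  Sd branch = 0.0175·Sd^0.57·e^(0.008·RH+0.085·T) = 0.5484 μm/a
  r_corr = 0.387 + 0.5484 = 0.9354 μm/a
Long-term exponent b (ISO 9224 Table 2, B1) = 0.813
  D(11) = 0.9354 × 11^0.813 = 0.9354 × 7.025 = 6.572 μm
  Mass loss = 6.572 μm × 7.14 g/cm³ = 46.92 g·m⁻²

D(11) = 46.9 g·m⁻²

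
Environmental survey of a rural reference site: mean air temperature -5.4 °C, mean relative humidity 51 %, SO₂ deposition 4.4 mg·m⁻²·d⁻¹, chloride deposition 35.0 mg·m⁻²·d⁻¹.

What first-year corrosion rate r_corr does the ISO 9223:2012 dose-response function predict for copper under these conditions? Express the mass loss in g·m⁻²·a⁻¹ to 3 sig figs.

copper: temperature factor f = +0.126·(-15.4) = -1.9404
  sulphur-dioxide contribution → 0.02268 μm/a
  chloride contribution → 0.1288 μm/a
  total first-year rate 0.1515 μm/a
Convert to mass loss: 0.1515 μm/a × 8.96 g/cm³ = 1.358 g·m⁻²·a⁻¹

r_corr = 1.36 g·m⁻²·a⁻¹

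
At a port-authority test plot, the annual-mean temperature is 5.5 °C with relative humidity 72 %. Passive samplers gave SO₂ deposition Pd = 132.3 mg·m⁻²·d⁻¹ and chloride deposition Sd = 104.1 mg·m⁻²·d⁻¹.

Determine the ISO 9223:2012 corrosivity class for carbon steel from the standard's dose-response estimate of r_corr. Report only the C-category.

C4

carbon steel: f(T) = +0.150·(T−10) [T≤10 °C] = -0.6750
  SO₂ term: 1.77·132.3^0.52·exp(0.02·72-0.6750) = 48.24
  Sd branch = 0.102·Sd^0.62·e^(0.033·RH+0.04·T) = 24.37 μm/a
  r_corr = 48.24 + 24.37 = 72.61 μm/a
Category bounds: 50…80 μm/a bracket r_corr ⇒ C4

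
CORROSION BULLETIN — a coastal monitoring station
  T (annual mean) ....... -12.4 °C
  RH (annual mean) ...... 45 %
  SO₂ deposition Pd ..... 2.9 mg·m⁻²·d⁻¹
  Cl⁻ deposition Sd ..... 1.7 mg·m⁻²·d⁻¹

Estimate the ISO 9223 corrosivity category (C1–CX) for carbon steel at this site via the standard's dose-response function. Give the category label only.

C1

carbon steel: temperature factor f = +0.150·(-22.4) = -3.3600
  Pd branch = 1.77·Pd^0.52·e^(0.02·RH+f) = 0.2631 μm/a
  Sd branch = 0.102·Sd^0.62·e^(0.033·RH+0.04·T) = 0.3811 μm/a
  sum: 0.2631 + 0.3811 → r_corr = 0.6441 μm/a
Category bounds: 0…1.3 μm/a bracket r_corr ⇒ C1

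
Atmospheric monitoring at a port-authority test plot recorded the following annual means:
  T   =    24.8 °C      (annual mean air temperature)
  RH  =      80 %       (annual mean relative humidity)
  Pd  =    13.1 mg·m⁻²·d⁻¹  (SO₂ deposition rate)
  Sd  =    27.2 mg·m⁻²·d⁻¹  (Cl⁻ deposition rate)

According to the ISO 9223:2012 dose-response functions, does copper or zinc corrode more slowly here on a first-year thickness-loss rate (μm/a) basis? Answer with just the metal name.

copper: temperature factor f = -0.080·(14.8) = -1.1840
  Pd branch = 0.0053·Pd^0.26·e^(0.059·RH+f) = 0.3552 μm/a
  Sd branch = 0.01025·Sd^0.27·e^(0.036·RH+0.049·T) = 1.502 μm/a
  sum: 0.3552 + 1.502 → r_corr = 1.857 μm/a
zinc: temperature factor f = -0.071·(14.8) = -1.0508
  Pd branch = 0.0129·Pd^0.44·e^(0.046·RH+f) = 0.5547 μm/a
  Sd branch = 0.0175·Sd^0.57·e^(0.008·RH+0.085·T) = 1.795 μm/a
  sum: 0.5547 + 1.795 → r_corr = 2.35 μm/a
Ordering by μm/a: zinc (2.35) > copper (1.86)

copper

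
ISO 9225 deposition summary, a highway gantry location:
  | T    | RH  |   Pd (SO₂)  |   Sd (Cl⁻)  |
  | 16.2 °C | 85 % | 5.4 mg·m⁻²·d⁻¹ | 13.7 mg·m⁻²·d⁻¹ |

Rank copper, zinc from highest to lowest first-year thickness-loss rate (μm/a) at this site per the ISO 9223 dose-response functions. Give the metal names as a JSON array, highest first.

copper: temperature factor f = -0.080·(6.2) = -0.4960
  sulphur-dioxide contribution → 0.7538 μm/a
  chloride contribution → 0.9802 μm/a
  total first-year rate 1.734 μm/a
zinc: T>10 °C ⇒ hinge -0.071·(16.2−10) = -0.4402
  sulphur-dioxide contribution → 0.8705 μm/a
  chloride contribution → 0.6086 μm/a
  ⇒ r_corr(zinc) = 1.479 μm/a
Ordering by μm/a: copper (1.73) > zinc (1.48)

["copper", "zinc"]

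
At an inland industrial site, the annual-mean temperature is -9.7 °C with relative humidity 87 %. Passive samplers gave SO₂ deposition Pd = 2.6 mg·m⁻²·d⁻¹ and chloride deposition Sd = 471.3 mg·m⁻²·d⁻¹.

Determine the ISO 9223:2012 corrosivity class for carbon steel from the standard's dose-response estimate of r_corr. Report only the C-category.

C4

carbon steel: f(T) = +0.150·(T−10) [T≤10 °C] = -2.9550
  sulphur-dioxide contribution → 0.8632 μm/a
  chloride contribution → 55.51 μm/a
  ⇒ r_corr(carbon steel) = 56.38 μm/a
ISO 9223 Table 2 (carbon steel): 50 < 56.4 ≤ 80 μm/a ⇒ C4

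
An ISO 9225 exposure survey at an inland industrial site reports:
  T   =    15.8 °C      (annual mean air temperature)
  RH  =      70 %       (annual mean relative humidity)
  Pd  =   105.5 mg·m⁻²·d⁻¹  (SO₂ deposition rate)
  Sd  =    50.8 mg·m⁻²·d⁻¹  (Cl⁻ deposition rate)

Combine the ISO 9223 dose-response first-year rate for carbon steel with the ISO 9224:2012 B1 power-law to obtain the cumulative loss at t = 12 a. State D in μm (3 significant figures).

D(12) = 298 μm

carbon steel: f(T) = -0.054·(T−10) [T>10 °C] = -0.3132
  SO₂ term: 1.77·105.5^0.52·exp(0.02·70-0.3132) = 59.16
  Cl⁻ term: 0.102·50.8^0.62·exp(0.033·70+0.04·15.8) = 22.08
  r_corr = 59.16 + 22.08 = 81.24 μm/a
Power-law: D(12) = r_corr · 12^0.523
  D(12) = 81.24 × 12^0.523 = 81.24 × 3.668 = 298 μm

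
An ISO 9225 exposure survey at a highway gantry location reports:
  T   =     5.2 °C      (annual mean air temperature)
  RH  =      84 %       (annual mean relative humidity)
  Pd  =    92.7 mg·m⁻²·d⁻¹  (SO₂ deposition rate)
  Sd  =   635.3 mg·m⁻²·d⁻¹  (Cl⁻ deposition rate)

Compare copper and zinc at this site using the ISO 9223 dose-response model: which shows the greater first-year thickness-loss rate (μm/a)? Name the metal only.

copper: temperature factor f = +0.126·(-4.8) = -0.6048
  Pd branch = 0.0053·Pd^0.26·e^(0.059·RH+f) = 1.335 μm/a
  Sd branch = 0.01025·Sd^0.27·e^(0.036·RH+0.049·T) = 1.554 μm/a
  r_corr = 1.335 + 1.554 = 2.889 μm/a
zinc: temperature factor f = +0.038·(-4.8) = -0.1824
  Pd branch = 0.0129·Pd^0.44·e^(0.046·RH+f) = 3.758 μm/a
  Sd branch = 0.0175·Sd^0.57·e^(0.008·RH+0.085·T) = 2.111 μm/a
  r_corr = 3.758 + 2.111 = 5.87 μm/a
Ordering by μm/a: zinc (5.87) > copper (2.89)

zinc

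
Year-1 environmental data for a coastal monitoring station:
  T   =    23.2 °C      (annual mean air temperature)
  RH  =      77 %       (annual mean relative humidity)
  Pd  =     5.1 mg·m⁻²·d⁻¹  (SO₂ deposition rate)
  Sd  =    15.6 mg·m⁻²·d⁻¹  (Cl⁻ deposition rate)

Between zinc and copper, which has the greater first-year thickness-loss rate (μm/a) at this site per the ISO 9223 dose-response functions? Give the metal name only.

zinc: f(T) = -0.071·(T−10) [T>10 °C] = -0.9372
  Pd branch = 0.0129·Pd^0.44·e^(0.046·RH+f) = 0.3574 μm/a
  Sd branch = 0.0175·Sd^0.57·e^(0.008·RH+0.085·T) = 1.114 μm/a
  sum: 0.3574 + 1.114 → r_corr = 1.472 μm/a
copper: f(T) = -0.080·(T−10) [T>10 °C] = -1.0560
  Pd branch = 0.0053·Pd^0.26·e^(0.059·RH+f) = 0.2646 μm/a
  Sd branch = 0.01025·Sd^0.27·e^(0.036·RH+0.049·T) = 1.073 μm/a
  sum: 0.2646 + 1.073 → r_corr = 1.337 μm/a
Ordering by μm/a: zinc (1.47) > copper (1.34)

zinc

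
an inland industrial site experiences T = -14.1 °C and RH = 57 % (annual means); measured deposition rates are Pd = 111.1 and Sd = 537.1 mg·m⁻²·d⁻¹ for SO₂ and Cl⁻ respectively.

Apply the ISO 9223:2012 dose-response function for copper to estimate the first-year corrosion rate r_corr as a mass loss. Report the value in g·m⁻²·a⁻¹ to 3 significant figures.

copper: temperature factor f = +0.126·(-24.1) = -3.0366
  sulphur-dioxide contribution → 0.025 μm/a
  chloride contribution → 0.2183 μm/a
  total first-year rate 0.2432 μm/a
Convert to mass loss: 0.2432 μm/a × 8.96 g/cm³ = 2.18 g·m⁻²·a⁻¹

r_corr = 2.18 g·m⁻²·a⁻¹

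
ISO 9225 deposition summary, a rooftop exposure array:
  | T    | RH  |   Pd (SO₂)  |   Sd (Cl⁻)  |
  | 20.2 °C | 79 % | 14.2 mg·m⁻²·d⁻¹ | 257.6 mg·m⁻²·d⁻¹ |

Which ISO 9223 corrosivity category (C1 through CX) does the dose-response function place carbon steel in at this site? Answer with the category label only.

C5

carbon steel: T>10 °C ⇒ hinge -0.054·(20.2−10) = -0.5508
  SO₂ term: 1.77·14.2^0.52·exp(0.02·79-0.5508) = 19.69
  Cl⁻ term: 0.102·257.6^0.62·exp(0.033·79+0.04·20.2) = 96.94
  sum: 19.69 + 96.94 → r_corr = 116.6 μm/a
117 μm/a falls in (80, 200] for carbon steel → category C5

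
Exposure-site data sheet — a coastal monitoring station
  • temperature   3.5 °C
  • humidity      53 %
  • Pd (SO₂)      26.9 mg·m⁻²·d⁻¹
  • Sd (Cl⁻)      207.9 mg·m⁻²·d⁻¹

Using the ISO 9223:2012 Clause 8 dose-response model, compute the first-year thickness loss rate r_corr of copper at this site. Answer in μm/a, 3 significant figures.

r_corr = 0.472 μm/a

copper: f(T) = +0.126·(T−10) [T≤10 °C] = -0.8190
  sulphur-dioxide contribution → 0.1254 μm/a
  chloride contribution → 0.3465 μm/a
  ⇒ r_corr(copper) = 0.4719 μm/a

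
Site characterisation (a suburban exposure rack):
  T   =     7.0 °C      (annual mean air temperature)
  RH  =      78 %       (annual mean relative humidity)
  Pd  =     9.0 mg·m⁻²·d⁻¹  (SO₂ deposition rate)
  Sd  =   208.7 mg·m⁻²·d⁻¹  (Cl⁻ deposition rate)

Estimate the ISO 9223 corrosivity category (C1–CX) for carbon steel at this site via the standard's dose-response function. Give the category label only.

carbon steel: temperature factor f = +0.150·(-3.0) = -0.4500
  SO₂ term: 1.77·9.0^0.52·exp(0.02·78-0.4500) = 16.84
  Sd branch = 0.102·Sd^0.62·e^(0.033·RH+0.04·T) = 48.55 μm/a
  r_corr = 16.84 + 48.55 = 65.39 μm/a
Category bounds: 50…80 μm/a bracket r_corr ⇒ C4

C4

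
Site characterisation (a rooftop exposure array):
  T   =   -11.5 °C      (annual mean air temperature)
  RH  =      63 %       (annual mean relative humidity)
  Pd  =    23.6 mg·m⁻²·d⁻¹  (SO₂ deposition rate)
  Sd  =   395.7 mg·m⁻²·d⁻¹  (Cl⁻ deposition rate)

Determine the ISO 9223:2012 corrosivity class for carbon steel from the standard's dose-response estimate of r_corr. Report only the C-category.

C2

carbon steel: T≤10 °C ⇒ hinge +0.150·(-11.5−10) = -3.2250
  sulphur-dioxide contribution → 1.284 μm/a
  chloride contribution → 20.99 μm/a
  total first-year rate 22.28 μm/a
22.3 μm/a falls in (1.3, 25] for carbon steel → category C2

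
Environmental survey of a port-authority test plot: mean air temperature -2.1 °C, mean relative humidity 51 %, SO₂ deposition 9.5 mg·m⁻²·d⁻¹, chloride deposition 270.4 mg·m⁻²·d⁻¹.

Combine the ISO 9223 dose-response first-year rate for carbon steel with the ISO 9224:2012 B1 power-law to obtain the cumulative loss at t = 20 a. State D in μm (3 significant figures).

carbon steel: T≤10 °C ⇒ hinge +0.150·(-2.1−10) = -1.8150
  Pd branch = 1.77·Pd^0.52·e^(0.02·RH+f) = 2.577 μm/a
  Cl⁻ term: 0.102·270.4^0.62·exp(0.033·51+0.04·-2.1) = 16.25
  r_corr = 2.577 + 16.25 = 18.83 μm/a
ISO 9224: D(t) = r_corr · t^b with b = 0.523 (carbon steel, B1)
  D(20) = 18.83 × 20^0.523 = 18.83 × 4.791 = 90.21 μm

D(20) = 90.2 μm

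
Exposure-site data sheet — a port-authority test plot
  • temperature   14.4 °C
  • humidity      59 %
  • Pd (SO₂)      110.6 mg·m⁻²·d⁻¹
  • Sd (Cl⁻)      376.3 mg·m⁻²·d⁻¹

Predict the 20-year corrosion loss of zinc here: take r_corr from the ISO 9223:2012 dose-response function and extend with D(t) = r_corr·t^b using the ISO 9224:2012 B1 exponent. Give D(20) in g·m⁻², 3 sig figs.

D(20) = 321 g·m⁻²

zinc: T>10 °C ⇒ hinge -0.071·(14.4−10) = -0.3124
  sulphur-dioxide contribution → 1.129 μm/a
  chloride contribution → 2.803 μm/a
  ⇒ r_corr(zinc) = 3.933 μm/a
Long-term exponent b (ISO 9224 Table 2, B1) = 0.813
  D(20) = 3.933 × 20^0.813 = 3.933 × 11.42 = 44.92 μm
  Mass loss = 44.92 μm × 7.14 g/cm³ = 320.7 g·m⁻²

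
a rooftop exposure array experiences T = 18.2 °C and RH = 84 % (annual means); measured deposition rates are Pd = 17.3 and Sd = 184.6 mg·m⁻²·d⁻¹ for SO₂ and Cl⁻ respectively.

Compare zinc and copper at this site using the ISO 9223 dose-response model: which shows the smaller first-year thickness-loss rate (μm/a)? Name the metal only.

copper

zinc: temperature factor f = -0.071·(8.2) = -0.5822
  SO₂ term: 0.0129·17.3^0.44·exp(0.046·84-0.5822) = 1.204
  Cl⁻ term: 0.0175·184.6^0.57·exp(0.008·84+0.085·18.2) = 3.151
  sum: 1.204 + 3.151 → r_corr = 4.355 μm/a
copper: T>10 °C ⇒ hinge -0.080·(18.2−10) = -0.6560
  SO₂ term: 0.0053·17.3^0.26·exp(0.059·84-0.6560) = 0.8197
  Sd branch = 0.01025·Sd^0.27·e^(0.036·RH+0.049·T) = 2.105 μm/a
  r_corr = 0.8197 + 2.105 = 2.924 μm/a
Ordering by μm/a: zinc (4.36) > copper (2.92)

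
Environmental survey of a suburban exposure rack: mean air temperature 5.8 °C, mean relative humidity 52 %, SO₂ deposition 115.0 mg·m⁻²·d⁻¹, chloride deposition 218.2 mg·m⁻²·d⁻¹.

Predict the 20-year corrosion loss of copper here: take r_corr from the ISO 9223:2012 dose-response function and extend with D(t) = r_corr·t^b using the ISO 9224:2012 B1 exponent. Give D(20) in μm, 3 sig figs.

copper: f(T) = +0.126·(T−10) [T≤10 °C] = -0.5292
  sulphur-dioxide contribution → 0.2305 μm/a
  chloride contribution → 0.379 μm/a
  total first-year rate 0.6095 μm/a
ISO 9224: D(t) = r_corr · t^b with b = 0.667 (copper, B1)
  D(20) = 0.6095 × 20^0.667 = 0.6095 × 7.375 = 4.495 μm

D(20) = 4.50 μm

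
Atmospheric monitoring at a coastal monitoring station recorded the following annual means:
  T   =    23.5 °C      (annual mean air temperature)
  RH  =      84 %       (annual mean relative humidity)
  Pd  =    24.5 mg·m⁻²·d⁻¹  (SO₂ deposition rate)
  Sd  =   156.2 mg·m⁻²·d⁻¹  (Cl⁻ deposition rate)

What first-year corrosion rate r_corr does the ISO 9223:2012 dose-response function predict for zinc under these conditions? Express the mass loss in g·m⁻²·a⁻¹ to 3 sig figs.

r_corr = 39.0 g·m⁻²·a⁻¹

zinc: f(T) = -0.071·(T−10) [T>10 °C] = -0.9585
  sulphur-dioxide contribution → 0.9631 μm/a
  chloride contribution → 4.496 μm/a
  total first-year rate 5.459 μm/a
Convert to mass loss: 5.459 μm/a × 7.14 g/cm³ = 38.97 g·m⁻²·a⁻¹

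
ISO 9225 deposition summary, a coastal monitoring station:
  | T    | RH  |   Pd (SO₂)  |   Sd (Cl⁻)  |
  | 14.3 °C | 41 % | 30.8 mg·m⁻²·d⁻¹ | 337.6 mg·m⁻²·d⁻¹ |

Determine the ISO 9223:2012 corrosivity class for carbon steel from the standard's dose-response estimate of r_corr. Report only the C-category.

carbon steel: T>10 °C ⇒ hinge -0.054·(14.3−10) = -0.2322
  sulphur-dioxide contribution → 18.94 μm/a
  chloride contribution → 25.84 μm/a
  total first-year rate 44.77 μm/a
ISO 9223 Table 2 (carbon steel): 25 < 44.8 ≤ 50 μm/a ⇒ C3

C3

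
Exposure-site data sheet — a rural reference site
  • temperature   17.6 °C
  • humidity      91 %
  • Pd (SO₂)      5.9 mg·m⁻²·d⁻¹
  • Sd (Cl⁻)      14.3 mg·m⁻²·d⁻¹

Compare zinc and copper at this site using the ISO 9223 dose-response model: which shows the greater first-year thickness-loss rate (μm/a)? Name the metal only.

copper

zinc: T>10 °C ⇒ hinge -0.071·(17.6−10) = -0.5396
  Pd branch = 0.0129·Pd^0.44·e^(0.046·RH+f) = 1.08 μm/a
  Cl⁻ term: 0.0175·14.3^0.57·exp(0.008·91+0.085·17.6) = 0.737
  r_corr = 1.08 + 0.737 = 1.817 μm/a
copper: T>10 °C ⇒ hinge -0.080·(17.6−10) = -0.6080
  SO₂ term: 0.0053·5.9^0.26·exp(0.059·91-0.6080) = 0.9826
  Sd branch = 0.01025·Sd^0.27·e^(0.036·RH+0.049·T) = 1.318 μm/a
  r_corr = 0.9826 + 1.318 = 2.301 μm/a
Ordering by μm/a: copper (2.3) > zinc (1.82)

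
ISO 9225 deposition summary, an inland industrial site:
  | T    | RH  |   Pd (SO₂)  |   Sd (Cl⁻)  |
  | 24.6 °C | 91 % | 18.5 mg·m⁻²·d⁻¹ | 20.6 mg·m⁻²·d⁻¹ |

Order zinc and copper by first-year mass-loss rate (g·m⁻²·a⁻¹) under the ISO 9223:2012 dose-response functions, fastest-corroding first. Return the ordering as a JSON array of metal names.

zinc: T>10 °C ⇒ hinge -0.071·(24.6−10) = -1.0366
  SO₂ term: 0.0129·18.5^0.44·exp(0.046·91-1.0366) = 1.086
  Cl⁻ term: 0.0175·20.6^0.57·exp(0.008·91+0.085·24.6) = 1.645
  sum: 1.086 + 1.645 → r_corr = 2.731 μm/a
  mass loss = 2.731 μm/a × 7.14 g/cm³ = 19.5 g·m⁻²·a⁻¹
copper: temperature factor f = -0.080·(14.6) = -1.1680
  SO₂ term: 0.0053·18.5^0.26·exp(0.059·91-1.1680) = 0.7555
  Sd branch = 0.01025·Sd^0.27·e^(0.036·RH+0.049·T) = 2.05 μm/a
  sum: 0.7555 + 2.05 → r_corr = 2.805 μm/a
  mass loss = 2.805 μm/a × 8.96 g/cm³ = 25.14 g·m⁻²·a⁻¹
Ordering by g·m⁻²·a⁻¹: copper (25.1) > zinc (19.5)

["copper", "zinc"]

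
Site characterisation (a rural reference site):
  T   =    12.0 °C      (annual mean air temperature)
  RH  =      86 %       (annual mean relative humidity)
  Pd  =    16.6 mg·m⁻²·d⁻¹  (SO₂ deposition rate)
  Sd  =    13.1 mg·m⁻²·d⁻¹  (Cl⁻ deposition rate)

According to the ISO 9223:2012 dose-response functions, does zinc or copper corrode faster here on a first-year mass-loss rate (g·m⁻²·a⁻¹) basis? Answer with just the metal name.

zinc: temperature factor f = -0.071·(2.0) = -0.1420
  sulphur-dioxide contribution → 2.013 μm/a
  chloride contribution → 0.4185 μm/a
  total first-year rate 2.431 μm/a
  mass loss = 2.431 μm/a × 7.14 g/cm³ = 17.36 g·m⁻²·a⁻¹
copper: f(T) = -0.080·(T−10) [T>10 °C] = -0.1600
  sulphur-dioxide contribution → 1.498 μm/a
  chloride contribution → 0.8172 μm/a
  ⇒ r_corr(copper) = 2.316 μm/a
  mass loss = 2.316 μm/a × 8.96 g/cm³ = 20.75 g·m⁻²·a⁻¹
Ordering by g·m⁻²·a⁻¹: copper (20.7) > zinc (17.4)

copper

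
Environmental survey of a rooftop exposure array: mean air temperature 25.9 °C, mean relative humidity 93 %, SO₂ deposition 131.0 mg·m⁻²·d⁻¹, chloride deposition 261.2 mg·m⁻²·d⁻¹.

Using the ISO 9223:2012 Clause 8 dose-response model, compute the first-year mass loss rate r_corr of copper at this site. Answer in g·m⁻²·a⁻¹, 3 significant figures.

r_corr = 53.2 g·m⁻²·a⁻¹

copper: T>10 °C ⇒ hinge -0.080·(25.9−10) = -1.2720
  Pd branch = 0.0053·Pd^0.26·e^(0.059·RH+f) = 1.274 μm/a
  Cl⁻ term: 0.01025·261.2^0.27·exp(0.036·93+0.049·25.9) = 4.661
  r_corr = 1.274 + 4.661 = 5.936 μm/a
Convert to mass loss: 5.936 μm/a × 8.96 g/cm³ = 53.18 g·m⁻²·a⁻¹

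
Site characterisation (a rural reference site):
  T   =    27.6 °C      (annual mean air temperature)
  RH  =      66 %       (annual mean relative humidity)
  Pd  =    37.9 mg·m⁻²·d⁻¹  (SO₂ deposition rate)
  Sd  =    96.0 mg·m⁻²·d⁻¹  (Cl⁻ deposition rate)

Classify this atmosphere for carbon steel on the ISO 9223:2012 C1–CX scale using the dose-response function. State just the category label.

carbon steel: temperature factor f = -0.054·(17.6) = -0.9504
  sulphur-dioxide contribution → 16.96 μm/a
  chloride contribution → 46.02 μm/a
  total first-year rate 62.98 μm/a
Category bounds: 50…80 μm/a bracket r_corr ⇒ C4

C4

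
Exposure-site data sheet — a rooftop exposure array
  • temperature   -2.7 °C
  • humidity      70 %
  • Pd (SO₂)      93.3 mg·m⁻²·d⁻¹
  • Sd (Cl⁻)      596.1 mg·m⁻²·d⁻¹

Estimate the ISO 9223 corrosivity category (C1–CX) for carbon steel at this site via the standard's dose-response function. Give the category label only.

C4

carbon steel: temperature factor f = +0.150·(-12.7) = -1.9050
  sulphur-dioxide contribution → 11.3 μm/a
  chloride contribution → 48.49 μm/a
  total first-year rate 59.78 μm/a
59.8 μm/a falls in (50, 80] for carbon steel → category C4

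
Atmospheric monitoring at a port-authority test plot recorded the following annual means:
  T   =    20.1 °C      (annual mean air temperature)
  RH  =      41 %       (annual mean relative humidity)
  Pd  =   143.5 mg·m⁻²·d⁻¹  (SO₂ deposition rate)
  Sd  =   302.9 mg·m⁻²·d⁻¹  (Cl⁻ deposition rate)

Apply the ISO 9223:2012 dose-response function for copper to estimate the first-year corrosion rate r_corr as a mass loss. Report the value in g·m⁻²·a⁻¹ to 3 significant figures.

copper: f(T) = -0.080·(T−10) [T>10 °C] = -0.8080
  SO₂ term: 0.0053·143.5^0.26·exp(0.059·41-0.8080) = 0.09654
  Cl⁻ term: 0.01025·302.9^0.27·exp(0.036·41+0.049·20.1) = 0.5616
  sum: 0.09654 + 0.5616 → r_corr = 0.6581 μm/a
Convert to mass loss: 0.6581 μm/a × 8.96 g/cm³ = 5.897 g·m⁻²·a⁻¹

r_corr = 5.90 g·m⁻²·a⁻¹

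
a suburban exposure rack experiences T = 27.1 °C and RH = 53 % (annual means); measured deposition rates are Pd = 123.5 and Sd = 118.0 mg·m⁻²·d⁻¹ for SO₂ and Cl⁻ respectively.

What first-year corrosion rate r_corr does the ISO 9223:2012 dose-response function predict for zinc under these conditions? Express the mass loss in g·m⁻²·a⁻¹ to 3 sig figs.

r_corr = 31.6 g·m⁻²·a⁻¹

zinc: f(T) = -0.071·(T−10) [T>10 °C] = -1.2141
  SO₂ term: 0.0129·123.5^0.44·exp(0.046·53-1.2141) = 0.3651
  Sd branch = 0.0175·Sd^0.57·e^(0.008·RH+0.085·T) = 4.06 μm/a
  r_corr = 0.3651 + 4.06 = 4.425 μm/a
Convert to mass loss: 4.425 μm/a × 7.14 g/cm³ = 31.6 g·m⁻²·a⁻¹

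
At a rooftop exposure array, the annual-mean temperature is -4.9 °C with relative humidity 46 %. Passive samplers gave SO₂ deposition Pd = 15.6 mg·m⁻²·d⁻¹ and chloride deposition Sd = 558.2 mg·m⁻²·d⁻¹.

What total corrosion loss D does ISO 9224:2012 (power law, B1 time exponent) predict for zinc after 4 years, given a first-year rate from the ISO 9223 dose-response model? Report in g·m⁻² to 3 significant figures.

D(4) = 18.0 g·m⁻²

zinc: temperature factor f = +0.038·(-14.9) = -0.5662
  sulphur-dioxide contribution → 0.2035 μm/a
  chloride contribution → 0.6133 μm/a
  ⇒ r_corr(zinc) = 0.8168 μm/a
Power-law: D(4) = r_corr · 4^0.813
  D(4) = 0.8168 × 4^0.813 = 0.8168 × 3.087 = 2.521 μm
  Mass loss = 2.521 μm × 7.14 g/cm³ = 18 g·m⁻²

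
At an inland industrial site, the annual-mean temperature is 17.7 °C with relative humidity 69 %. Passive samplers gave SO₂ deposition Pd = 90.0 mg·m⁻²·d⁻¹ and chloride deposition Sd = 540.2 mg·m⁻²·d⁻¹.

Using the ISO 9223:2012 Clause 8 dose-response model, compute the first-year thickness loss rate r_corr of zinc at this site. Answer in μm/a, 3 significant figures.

r_corr = 6.23 μm/a

zinc: T>10 °C ⇒ hinge -0.071·(17.7−10) = -0.5467
  Pd branch = 0.0129·Pd^0.44·e^(0.046·RH+f) = 1.293 μm/a
  Cl⁻ term: 0.0175·540.2^0.57·exp(0.008·69+0.085·17.7) = 4.94
  r_corr = 1.293 + 4.94 = 6.233 μm/a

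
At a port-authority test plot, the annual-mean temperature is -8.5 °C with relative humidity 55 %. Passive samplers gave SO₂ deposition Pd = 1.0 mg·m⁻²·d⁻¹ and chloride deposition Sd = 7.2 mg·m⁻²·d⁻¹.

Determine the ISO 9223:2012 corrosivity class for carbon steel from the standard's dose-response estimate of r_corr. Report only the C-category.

carbon steel: f(T) = +0.150·(T−10) [T≤10 °C] = -2.7750
  sulphur-dioxide contribution → 0.3315 μm/a
  chloride contribution → 1.516 μm/a
  total first-year rate 1.848 μm/a
1.85 μm/a falls in (1.3, 25] for carbon steel → category C2

C2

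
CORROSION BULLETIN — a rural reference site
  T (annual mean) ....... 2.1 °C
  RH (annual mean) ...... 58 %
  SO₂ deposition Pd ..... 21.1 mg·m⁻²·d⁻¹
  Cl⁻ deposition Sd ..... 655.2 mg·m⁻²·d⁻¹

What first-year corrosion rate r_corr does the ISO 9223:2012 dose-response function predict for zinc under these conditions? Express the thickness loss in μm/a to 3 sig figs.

r_corr = 1.87 μm/a

zinc: T≤10 °C ⇒ hinge +0.038·(2.1−10) = -0.3002
  sulphur-dioxide contribution → 0.5267 μm/a
  chloride contribution → 1.341 μm/a
  ⇒ r_corr(zinc) = 1.868 μm/a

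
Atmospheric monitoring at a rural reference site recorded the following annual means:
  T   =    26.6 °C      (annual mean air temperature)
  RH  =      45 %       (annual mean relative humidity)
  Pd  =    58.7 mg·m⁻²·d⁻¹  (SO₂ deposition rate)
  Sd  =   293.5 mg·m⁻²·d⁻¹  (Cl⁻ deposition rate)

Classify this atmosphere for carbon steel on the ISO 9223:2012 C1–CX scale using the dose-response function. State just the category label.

C4

carbon steel: T>10 °C ⇒ hinge -0.054·(26.6−10) = -0.8964
  SO₂ term: 1.77·58.7^0.52·exp(0.02·45-0.8964) = 14.76
  Cl⁻ term: 0.102·293.5^0.62·exp(0.033·45+0.04·26.6) = 44.21
  r_corr = 14.76 + 44.21 = 58.98 μm/a
Category bounds: 50…80 μm/a bracket r_corr ⇒ C4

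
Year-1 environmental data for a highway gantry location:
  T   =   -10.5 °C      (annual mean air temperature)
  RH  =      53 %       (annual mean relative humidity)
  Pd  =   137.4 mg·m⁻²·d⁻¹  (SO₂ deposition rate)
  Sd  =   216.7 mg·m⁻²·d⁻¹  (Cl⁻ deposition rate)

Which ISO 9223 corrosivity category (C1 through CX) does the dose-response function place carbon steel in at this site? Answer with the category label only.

carbon steel: temperature factor f = +0.150·(-20.5) = -3.0750
  Pd branch = 1.77·Pd^0.52·e^(0.02·RH+f) = 3.052 μm/a
  Sd branch = 0.102·Sd^0.62·e^(0.033·RH+0.04·T) = 10.81 μm/a
  sum: 3.052 + 10.81 → r_corr = 13.87 μm/a
13.9 μm/a falls in (1.3, 25] for carbon steel → category C2

C2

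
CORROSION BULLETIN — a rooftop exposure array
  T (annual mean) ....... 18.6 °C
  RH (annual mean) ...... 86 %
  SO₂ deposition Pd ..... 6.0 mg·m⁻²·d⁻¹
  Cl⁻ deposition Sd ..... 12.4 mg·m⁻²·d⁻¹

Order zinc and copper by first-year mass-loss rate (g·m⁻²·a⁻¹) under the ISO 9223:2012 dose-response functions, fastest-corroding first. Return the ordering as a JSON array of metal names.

["copper", "zinc"]

zinc: T>10 °C ⇒ hinge -0.071·(18.6−10) = -0.6106
  sulphur-dioxide contribution → 0.8051 μm/a
  chloride contribution → 0.7107 μm/a
  ⇒ r_corr(zinc) = 1.516 μm/a
  mass loss = 1.516 μm/a × 7.14 g/cm³ = 10.82 g·m⁻²·a⁻¹
copper: temperature factor f = -0.080·(8.6) = -0.6880
  sulphur-dioxide contribution → 0.6783 μm/a
  chloride contribution → 1.113 μm/a
  total first-year rate 1.791 μm/a
  mass loss = 1.791 μm/a × 8.96 g/cm³ = 16.05 g·m⁻²·a⁻¹
Ordering by g·m⁻²·a⁻¹: copper (16) > zinc (10.8)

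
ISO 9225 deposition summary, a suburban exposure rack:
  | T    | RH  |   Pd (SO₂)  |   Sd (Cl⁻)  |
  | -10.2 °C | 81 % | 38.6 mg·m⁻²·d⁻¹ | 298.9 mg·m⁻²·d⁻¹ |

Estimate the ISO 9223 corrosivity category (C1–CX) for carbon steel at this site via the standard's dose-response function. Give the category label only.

carbon steel: f(T) = +0.150·(T−10) [T≤10 °C] = -3.0300
  SO₂ term: 1.77·38.6^0.52·exp(0.02·81-3.0300) = 2.888
  Sd branch = 0.102·Sd^0.62·e^(0.033·RH+0.04·T) = 33.66 μm/a
  r_corr = 2.888 + 33.66 = 36.55 μm/a
ISO 9223 Table 2 (carbon steel): 25 < 36.5 ≤ 50 μm/a ⇒ C3

C3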